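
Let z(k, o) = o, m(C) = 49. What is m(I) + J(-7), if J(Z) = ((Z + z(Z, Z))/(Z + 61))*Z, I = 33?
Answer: 1372/27 ≈ 50.815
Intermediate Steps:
J(Z) = 2*Z²/(61 + Z) (J(Z) = ((Z + Z)/(Z + 61))*Z = ((2*Z)/(61 + Z))*Z = (2*Z/(61 + Z))*Z = 2*Z²/(61 + Z))
m(I) + J(-7) = 49 + 2*(-7)²/(61 - 7) = 49 + 2*49/54 = 49 + 2*49*(1/54) = 49 + 49/27 = 1372/27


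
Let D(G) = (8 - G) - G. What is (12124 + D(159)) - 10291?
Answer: 1523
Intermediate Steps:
D(G) = 8 - 2*G
(12124 + D(159)) - 10291 = (12124 + (8 - 2*159)) - 10291 = (12124 + (8 - 318)) - 10291 = (12124 - 310) - 10291 = 11814 - 10291 = 1523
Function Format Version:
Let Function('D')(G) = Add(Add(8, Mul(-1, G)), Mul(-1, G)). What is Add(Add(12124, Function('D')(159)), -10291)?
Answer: 1523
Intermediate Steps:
Function('D')(G) = Add(8, Mul(-2, G))
Add(Add(12124, Function('D')(159)), -10291) = Add(Add(12124, Add(8, Mul(-2, 159))), -10291) = Add(Add(12124, Add(8, -318)), -10291) = Add(Add(12124, -310), -10291) = Add(11814, -10291) = 1523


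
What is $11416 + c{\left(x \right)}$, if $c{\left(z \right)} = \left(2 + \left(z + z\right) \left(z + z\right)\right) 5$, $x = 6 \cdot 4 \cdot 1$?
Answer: $22946$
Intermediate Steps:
$x = 24$ ($x = 24 \cdot 1 = 24$)
$c{\left(z \right)} = 10 + 20 z^{2}$ ($c{\left(z \right)} = \left(2 + 2 z 2 z\right) 5 = \left(2 + 4 z^{2}\right) 5 = 10 + 20 z^{2}$)
$11416 + c{\left(x \right)} = 11416 + \left(10 + 20 \cdot 24^{2}\right) = 11416 + \left(10 + 20 \cdot 576\right) = 11416 + \left(10 + 11520\right) = 11416 + 11530 = 22946$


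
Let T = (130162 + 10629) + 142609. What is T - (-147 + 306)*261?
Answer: 241901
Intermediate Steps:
T = 283400 (T = 140791 + 142609 = 283400)
T - (-147 + 306)*261 = 283400 - (-147 + 306)*261 = 283400 - 159*261 = 283400 - 1*41499 = 283400 - 41499 = 241901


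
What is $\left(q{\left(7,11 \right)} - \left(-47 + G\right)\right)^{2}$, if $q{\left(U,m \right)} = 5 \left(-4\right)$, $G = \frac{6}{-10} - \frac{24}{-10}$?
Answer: $\frac{15876}{25} \approx 635.04$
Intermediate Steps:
$G = \frac{9}{5}$ ($G = 6 \left(- \frac{1}{10}\right) - - \frac{12}{5} = - \frac{3}{5} + \frac{12}{5} = \frac{9}{5} \approx 1.8$)
$q{\left(U,m \right)} = -20$
$\left(q{\left(7,11 \right)} - \left(-47 + G\right)\right)^{2} = \left(-20 + \left(47 - \frac{9}{5}\right)\right)^{2} = \left(-20 + \frac{226}{5}\right)^{2} = \left(\frac{126}{5}\right)^{2} = \frac{15876}{25}$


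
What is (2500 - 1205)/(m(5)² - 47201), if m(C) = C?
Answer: -1295/47176 ≈ -0.027450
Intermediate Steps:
(2500 - 1205)/(m(5)² - 47201) = (2500 - 1205)/(5² - 47201) = 1295/(25 - 47201) = 1295/(-47176) = 1295*(-1/47176) = -1295/47176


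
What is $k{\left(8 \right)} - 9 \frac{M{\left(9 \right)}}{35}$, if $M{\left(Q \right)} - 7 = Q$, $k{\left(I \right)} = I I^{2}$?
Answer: $\frac{17776}{35} \approx 507.89$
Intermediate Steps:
$k{\left(I \right)} = I^{3}$
$M{\left(Q \right)} = 7 + Q$
$k{\left(8 \right)} - 9 \frac{M{\left(9 \right)}}{35} = 8^{3} - 9 \frac{7 + 9}{35} = 512 - 9 \cdot 16 \cdot \frac{1}{35} = 512 - \frac{144}{35} = \frac{17776}{35}$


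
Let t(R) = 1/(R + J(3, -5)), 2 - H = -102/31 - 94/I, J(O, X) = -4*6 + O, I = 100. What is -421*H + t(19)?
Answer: -2033186/775 ≈ -2623.5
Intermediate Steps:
J(O, X) = -24 + O
H = 9657/1550 (H = 2 - (-102/31 - 94/100) = 2 - (-102*1/31 - 94*1/100) = 2 - (-102/31 - 47/50) = 2 - 1*(-6557/1550) = 2 + 6557/1550 = 9657/1550 ≈ 6.2303)
t(R) = 1/(-21 + R) (t(R) = 1/(R + (-24 + 3)) = 1/(R - 21) = 1/(-21 + R))
-421*H + t(19) = -421*9657/1550 + 1/(-21 + 19) = -4065597/1550 + 1/(-2) = -4065597/1550 - 1/2 = -2033186/775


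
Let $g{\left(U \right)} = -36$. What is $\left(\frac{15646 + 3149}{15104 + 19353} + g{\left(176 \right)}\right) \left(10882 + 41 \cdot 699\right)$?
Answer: $- \frac{48305539437}{34457} \approx -1.4019 \cdot 10^{6}$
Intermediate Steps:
$\left(\frac{15646 + 3149}{15104 + 19353} + g{\left(176 \right)}\right) \left(10882 + 41 \cdot 699\right) = \left(\frac{15646 + 3149}{15104 + 19353} - 36\right) \left(10882 + 41 \cdot 699\right) = \left(\frac{18795}{34457} - 36\right) \left(10882 + 28659\right) = \left(18795 \cdot \frac{1}{34457} - 36\right) 39541 = \left(\frac{18795}{34457} - 36\right) 39541 = \left(- \frac{1221657}{34457}\right) 39541 = - \frac{48305539437}{34457}$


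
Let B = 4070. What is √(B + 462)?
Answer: 2*√1133 ≈ 67.320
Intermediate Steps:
√(B + 462) = √(4070 + 462) = √4532 = 2*√1133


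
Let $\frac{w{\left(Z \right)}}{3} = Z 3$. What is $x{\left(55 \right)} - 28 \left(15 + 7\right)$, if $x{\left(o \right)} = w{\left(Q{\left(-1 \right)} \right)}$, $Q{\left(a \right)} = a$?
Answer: $-625$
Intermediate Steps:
$w{\left(Z \right)} = 9 Z$ ($w{\left(Z \right)} = 3 Z 3 = 3 \cdot 3 Z = 9 Z$)
$x{\left(o \right)} = -9$ ($x{\left(o \right)} = 9 \left(-1\right) = -9$)
$x{\left(55 \right)} - 28 \left(15 + 7\right) = -9 - 28 \left(15 + 7\right) = -9 - 616 = -625$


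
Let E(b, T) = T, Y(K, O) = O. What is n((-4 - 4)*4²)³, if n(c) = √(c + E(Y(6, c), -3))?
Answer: -131*I*√131 ≈ -1499.4*I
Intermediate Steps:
n(c) = √(-3 + c) (n(c) = √(c - 3) = √(-3 + c))
n((-4 - 4)*4²)³ = (√(-3 + (-4 - 4)*4²))³ = (√(-3 - 8*16))³ = (√(-3 - 128))³ = (√(-131))³ = (I*√131)³ = -131*I*√131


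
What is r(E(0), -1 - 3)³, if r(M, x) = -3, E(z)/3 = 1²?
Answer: -27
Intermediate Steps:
E(z) = 3 (E(z) = 3*1² = 3*1 = 3)
r(E(0), -1 - 3)³ = (-3)³ = -27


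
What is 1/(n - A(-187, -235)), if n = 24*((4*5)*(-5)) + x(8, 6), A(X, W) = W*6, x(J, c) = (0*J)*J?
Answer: -1/990 ≈ -0.0010101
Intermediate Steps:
x(J, c) = 0 (x(J, c) = 0*J = 0)
A(X, W) = 6*W
n = -2400 (n = 24*((4*5)*(-5)) + 0 = 24*(20*(-5)) + 0 = 24*(-100) + 0 = -2400 + 0 = -2400)
1/(n - A(-187, -235)) = 1/(-2400 - 6*(-235)) = 1/(-2400 - 1*(-1410)) = 1/(-2400 + 1410) = 1/(-990) = -1/990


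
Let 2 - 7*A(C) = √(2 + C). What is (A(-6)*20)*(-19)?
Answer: -760/7 + 760*I/7 ≈ -108.57 + 108.57*I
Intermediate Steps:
A(C) = 2/7 - √(2 + C)/7
(A(-6)*20)*(-19) = ((2/7 - √(2 - 6)/7)*20)*(-19) = ((2/7 - 2*I/7)*20)*(-19) = (40/7 - 40*I/7)*(-19) = -760/7 + 760*I/7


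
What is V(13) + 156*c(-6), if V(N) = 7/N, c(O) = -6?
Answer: -12161/13 ≈ -935.46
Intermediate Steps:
V(13) + 156*c(-6) = 7/13 + 156*(-6) = 7*(1/13) - 936 = 7/13 - 936 = -12161/13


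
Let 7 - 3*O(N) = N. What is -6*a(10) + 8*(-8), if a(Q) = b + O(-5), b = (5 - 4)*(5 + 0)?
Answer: -118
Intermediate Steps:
O(N) = 7/3 - N/3
b = 5 (b = 1*5 = 5)
a(Q) = 9 (a(Q) = 5 + (7/3 - 1/3*(-5)) = 5 + (7/3 + 5/3) = 5 + 4 = 9)
-6*a(10) + 8*(-8) = -6*9 + 8*(-8) = -54 - 64 = -118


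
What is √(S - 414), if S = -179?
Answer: I*√593 ≈ 24.352*I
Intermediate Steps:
√(S - 414) = √(-179 - 414) = √(-593) = I*√593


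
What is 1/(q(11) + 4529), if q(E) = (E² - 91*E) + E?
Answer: 1/3660 ≈ 0.00027322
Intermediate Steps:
q(E) = E² - 90*E
1/(q(11) + 4529) = 1/(11*(-90 + 11) + 4529) = 1/(11*(-79) + 4529) = 1/(-869 + 4529) = 1/3660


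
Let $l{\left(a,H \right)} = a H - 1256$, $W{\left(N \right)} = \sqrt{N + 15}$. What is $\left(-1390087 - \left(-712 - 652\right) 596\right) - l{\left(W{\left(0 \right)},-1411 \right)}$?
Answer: $-575887 + 1411 \sqrt{15} \approx -5.7042 \cdot 10^{5}$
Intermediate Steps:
$W{\left(N \right)} = \sqrt{15 + N}$
$l{\left(a,H \right)} = -1256 + H a$ ($l{\left(a,H \right)} = H a - 1256 = -1256 + H a$)
$\left(-1390087 - \left(-712 - 652\right) 596\right) - l{\left(W{\left(0 \right)},-1411 \right)} = \left(-1390087 - \left(-712 - 652\right) 596\right) - \left(-1256 - 1411 \sqrt{15 + 0}\right) = \left(-1390087 - \left(-1364\right) 596\right) - \left(-1256 - 1411 \sqrt{15}\right) = \left(-1390087 - -812944\right) + \left(1256 + 1411 \sqrt{15}\right) = \left(-1390087 + 812944\right) + \left(1256 + 1411 \sqrt{15}\right) = -577143 + \left(1256 + 1411 \sqrt{15}\right) = -575887 + 1411 \sqrt{15}$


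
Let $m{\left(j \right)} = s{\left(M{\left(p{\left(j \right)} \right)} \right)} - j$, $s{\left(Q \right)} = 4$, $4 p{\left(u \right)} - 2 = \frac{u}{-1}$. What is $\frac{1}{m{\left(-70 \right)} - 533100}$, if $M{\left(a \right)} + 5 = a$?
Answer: $- \frac{1}{533026} \approx -1.8761 \cdot 10^{-6}$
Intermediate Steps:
$p{\left(u \right)} = \frac{1}{2} - \frac{u}{4}$ ($p{\left(u \right)} = \frac{1}{2} + \frac{u \frac{1}{-1}}{4} = \frac{1}{2} + \frac{u \left(-1\right)}{4} = \frac{1}{2} + \frac{\left(-1\right) u}{4} = \frac{1}{2} - \frac{u}{4}$)
$M{\left(a \right)} = -5 + a$
$m{\left(j \right)} = 4 - j$
$\frac{1}{m{\left(-70 \right)} - 533100} = \frac{1}{\left(4 - -70\right) - 533100} = \frac{1}{\left(4 + 70\right) - 533100} = \frac{1}{74 - 533100} = \frac{1}{-533026} = - \frac{1}{533026}$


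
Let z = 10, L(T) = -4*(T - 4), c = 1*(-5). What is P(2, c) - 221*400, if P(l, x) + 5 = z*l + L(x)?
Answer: -88349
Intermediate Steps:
c = -5
L(T) = 16 - 4*T (L(T) = -4*(-4 + T) = 16 - 4*T)
P(l, x) = 11 - 4*x + 10*l (P(l, x) = -5 + (10*l + (16 - 4*x)) = -5 + (16 - 4*x + 10*l) = 11 - 4*x + 10*l)
P(2, c) - 221*400 = (11 - 4*(-5) + 10*2) - 221*400 = (11 + 20 + 20) - 88400 = 51 - 88400 = -88349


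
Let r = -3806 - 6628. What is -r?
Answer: 10434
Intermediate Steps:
r = -10434
-r = -1*(-10434) = 10434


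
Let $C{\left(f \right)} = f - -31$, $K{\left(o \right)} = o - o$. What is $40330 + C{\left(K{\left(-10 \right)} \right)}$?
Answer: $40361$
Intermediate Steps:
$K{\left(o \right)} = 0$
$C{\left(f \right)} = 31 + f$ ($C{\left(f \right)} = f + 31 = 31 + f$)
$40330 + C{\left(K{\left(-10 \right)} \right)} = 40330 + \left(31 + 0\right) = 40330 + 31 = 40361$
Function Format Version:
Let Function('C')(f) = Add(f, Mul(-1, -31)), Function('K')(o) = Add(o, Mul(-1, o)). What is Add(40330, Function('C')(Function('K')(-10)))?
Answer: 40361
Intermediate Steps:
Function('K')(o) = 0
Function('C')(f) = Add(31, f) (Function('C')(f) = Add(f, 31) = Add(31, f))
Add(40330, Function('C')(Function('K')(-10))) = Add(40330, Add(31, 0)) = Add(40330, 31) = 40361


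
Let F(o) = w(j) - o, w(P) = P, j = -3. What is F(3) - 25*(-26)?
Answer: 644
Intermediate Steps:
F(o) = -3 - o
F(3) - 25*(-26) = (-3 - 1*3) - 25*(-26) = (-3 - 3) + 650 = -6 + 650 = 644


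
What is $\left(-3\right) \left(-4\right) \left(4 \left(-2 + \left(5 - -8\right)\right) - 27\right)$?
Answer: $204$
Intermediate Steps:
$\left(-3\right) \left(-4\right) \left(4 \left(-2 + \left(5 - -8\right)\right) - 27\right) = 12 \left(4 \left(-2 + \left(5 + 8\right)\right) - 27\right) = 12 \left(4 \left(-2 + 13\right) - 27\right) = 12 \left(4 \cdot 11 - 27\right) = 12 \left(44 - 27\right) = 12 \cdot 17 = 204$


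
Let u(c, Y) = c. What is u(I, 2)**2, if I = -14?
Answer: 196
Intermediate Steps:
u(I, 2)**2 = (-14)**2 = 196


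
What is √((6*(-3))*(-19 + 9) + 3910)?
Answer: √4090 ≈ 63.953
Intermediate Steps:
√((6*(-3))*(-19 + 9) + 3910) = √(-18*(-10) + 3910) = √(180 + 3910) = √4090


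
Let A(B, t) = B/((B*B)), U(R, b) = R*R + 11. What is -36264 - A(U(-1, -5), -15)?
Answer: -435169/12 ≈ -36264.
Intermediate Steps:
U(R, b) = 11 + R**2 (U(R, b) = R**2 + 11 = 11 + R**2)
A(B, t) = 1/B (A(B, t) = B/(B**2) = B/B**2 = 1/B)
-36264 - A(U(-1, -5), -15) = -36264 - 1/(11 + (-1)**2) = -36264 - 1/(11 + 1) = -36264 - 1/12 = -435169/12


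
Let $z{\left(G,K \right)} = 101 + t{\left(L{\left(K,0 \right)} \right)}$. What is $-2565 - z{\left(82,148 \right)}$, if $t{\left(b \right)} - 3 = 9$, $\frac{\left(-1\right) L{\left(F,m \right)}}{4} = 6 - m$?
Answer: $-2678$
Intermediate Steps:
$L{\left(F,m \right)} = -24 + 4 m$ ($L{\left(F,m \right)} = - 4 \left(6 - m\right) = -24 + 4 m$)
$t{\left(b \right)} = 12$ ($t{\left(b \right)} = 3 + 9 = 12$)
$z{\left(G,K \right)} = 113$ ($z{\left(G,K \right)} = 101 + 12 = 113$)
$-2565 - z{\left(82,148 \right)} = -2565 - 113 = -2678$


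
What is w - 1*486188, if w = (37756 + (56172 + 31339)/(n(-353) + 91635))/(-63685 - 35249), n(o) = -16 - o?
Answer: -4423904828385767/9099157848 ≈ -4.8619e+5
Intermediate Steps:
w = -3472582343/9099157848 (w = (37756 + (56172 + 31339)/((-16 - 1*(-353)) + 91635))/(-63685 - 35249) = (37756 + 87511/((-16 + 353) + 91635))/(-98934) = (37756 + 87511/(337 + 91635))*(-1/98934) = (37756 + 87511/91972)*(-1/98934) = (3472582343/91972)*(-1/98934) = -3472582343/9099157848 ≈ -0.38164)
w - 1*486188 = -3472582343/9099157848 - 1*486188 = -3472582343/9099157848 - 486188 = -4423904828385767/9099157848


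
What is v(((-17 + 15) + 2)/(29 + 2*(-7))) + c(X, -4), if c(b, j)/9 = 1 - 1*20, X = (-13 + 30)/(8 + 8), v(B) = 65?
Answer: -106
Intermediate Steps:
X = 17/16 ≈ 1.0625
c(b, j) = -171 (c(b, j) = 9*(1 - 1*20) = 9*(1 - 20) = 9*(-19) = -171)
v(((-17 + 15) + 2)/(29 + 2*(-7))) + c(X, -4) = 65 - 171 = -106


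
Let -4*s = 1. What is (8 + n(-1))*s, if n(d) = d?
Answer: -7/4 ≈ -1.7500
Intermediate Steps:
s = -1/4 (s = -1/4*1 = -1/4 ≈ -0.25000)
(8 + n(-1))*s = (8 - 1)*(-1/4) = 7*(-1/4) = -7/4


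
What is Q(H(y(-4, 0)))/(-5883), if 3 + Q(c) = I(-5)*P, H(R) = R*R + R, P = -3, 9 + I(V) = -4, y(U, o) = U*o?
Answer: -12/1961 ≈ -0.0061193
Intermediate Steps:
I(V) = -13 (I(V) = -9 - 4 = -13)
H(R) = R + R² (H(R) = R² + R = R + R²)
Q(c) = 36 (Q(c) = -3 - 13*(-3) = -3 + 39 = 36)
Q(H(y(-4, 0)))/(-5883) = 36/(-5883) = 36*(-1/5883) = -12/1961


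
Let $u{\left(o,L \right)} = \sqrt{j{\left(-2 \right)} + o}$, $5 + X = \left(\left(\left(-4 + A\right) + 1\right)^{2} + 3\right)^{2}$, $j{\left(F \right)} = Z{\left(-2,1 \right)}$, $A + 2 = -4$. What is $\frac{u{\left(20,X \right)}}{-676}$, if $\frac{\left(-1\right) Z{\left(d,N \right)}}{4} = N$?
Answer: $- \frac{1}{169} \approx -0.0059172$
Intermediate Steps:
$A = -6$ ($A = -2 - 4 = -6$)
$Z{\left(d,N \right)} = - 4 N$
$j{\left(F \right)} = -4$ ($j{\left(F \right)} = \left(-4\right) 1 = -4$)
$X = 7051$ ($X = -5 + \left(\left(\left(-4 - 6\right) + 1\right)^{2} + 3\right)^{2} = -5 + \left(\left(-10 + 1\right)^{2} + 3\right)^{2} = -5 + \left(\left(-9\right)^{2} + 3\right)^{2} = -5 + \left(81 + 3\right)^{2} = -5 + 84^{2} = -5 + 7056 = 7051$)
$u{\left(o,L \right)} = \sqrt{-4 + o}$
$\frac{u{\left(20,X \right)}}{-676} = \frac{\sqrt{-4 + 20}}{-676} = \sqrt{16} \left(- \frac{1}{676}\right) = 4 \left(- \frac{1}{676}\right) = - \frac{1}{169}$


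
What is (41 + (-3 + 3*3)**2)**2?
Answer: 5929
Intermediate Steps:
(41 + (-3 + 3*3)**2)**2 = (41 + (-3 + 9)**2)**2 = (41 + 6**2)**2 = (41 + 36)**2 = 77**2 = 5929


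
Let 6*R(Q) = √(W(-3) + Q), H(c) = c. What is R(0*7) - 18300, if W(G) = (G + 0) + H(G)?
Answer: -18300 + I*√6/6 ≈ -18300.0 + 0.40825*I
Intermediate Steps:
W(G) = 2*G (W(G) = (G + 0) + G = G + G = 2*G)
R(Q) = √(-6 + Q)/6 (R(Q) = √(2*(-3) + Q)/6 = √(-6 + Q)/6)
R(0*7) - 18300 = √(-6 + 0*7)/6 - 18300 = √(-6 + 0)/6 - 18300 = √(-6)/6 - 18300 = (I*√6)/6 - 18300 = I*√6/6 - 18300 = -18300 + I*√6/6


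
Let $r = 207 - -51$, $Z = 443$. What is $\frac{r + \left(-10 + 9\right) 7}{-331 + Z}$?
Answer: $\frac{251}{112} \approx 2.2411$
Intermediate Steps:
$r = 258$ ($r = 207 + 51 = 258$)
$\frac{r + \left(-10 + 9\right) 7}{-331 + Z} = \frac{258 + \left(-10 + 9\right) 7}{-331 + 443} = \frac{258 - 7}{112} = \left(258 - 7\right) \frac{1}{112} = 251 \cdot \frac{1}{112} = \frac{251}{112}$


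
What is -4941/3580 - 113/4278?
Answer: -10771069/7657620 ≈ -1.4066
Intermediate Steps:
-4941/3580 - 113/4278 = -10771069/7657620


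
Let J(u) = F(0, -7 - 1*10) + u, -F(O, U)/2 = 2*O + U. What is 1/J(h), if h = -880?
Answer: -1/846 ≈ -0.0011820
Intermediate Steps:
F(O, U) = -4*O - 2*U (F(O, U) = -2*(2*O + U) = -2*(U + 2*O) = -4*O - 2*U)
J(u) = 34 + u (J(u) = (-4*0 - 2*(-7 - 1*10)) + u = (0 - 2*(-7 - 10)) + u = (0 - 2*(-17)) + u = (0 + 34) + u = 34 + u)
1/J(h) = 1/(34 - 880) = 1/(-846) = -1/846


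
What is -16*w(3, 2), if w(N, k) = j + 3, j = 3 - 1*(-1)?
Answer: -112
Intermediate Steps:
j = 4 (j = 3 + 1 = 4)
w(N, k) = 7 (w(N, k) = 4 + 3 = 7)
-16*w(3, 2) = -16*7 = -112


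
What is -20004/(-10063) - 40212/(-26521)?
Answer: 935179440/266880823 ≈ 3.5041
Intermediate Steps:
-20004/(-10063) - 40212/(-26521) = -20004*(-1/10063) - 40212*(-1/26521) = 20004/10063 + 40212/26521 = 935179440/266880823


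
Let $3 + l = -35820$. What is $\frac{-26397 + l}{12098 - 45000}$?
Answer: $\frac{31110}{16451} \approx 1.8911$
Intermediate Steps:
$l = -35823$ ($l = -3 - 35820 = -35823$)
$\frac{-26397 + l}{12098 - 45000} = \frac{-26397 - 35823}{12098 - 45000} = - \frac{62220}{-32902} = \left(-62220\right) \left(- \frac{1}{32902}\right) = \frac{31110}{16451}$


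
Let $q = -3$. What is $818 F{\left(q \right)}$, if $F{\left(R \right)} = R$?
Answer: $-2454$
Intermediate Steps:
$818 F{\left(q \right)} = 818 \left(-3\right) = -2454$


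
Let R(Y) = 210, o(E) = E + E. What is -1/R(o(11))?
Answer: -1/210 ≈ -0.0047619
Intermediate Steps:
o(E) = 2*E
-1/R(o(11)) = -1/210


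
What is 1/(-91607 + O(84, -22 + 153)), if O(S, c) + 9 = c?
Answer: -1/91485 ≈ -1.0931e-5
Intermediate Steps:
O(S, c) = -9 + c
1/(-91607 + O(84, -22 + 153)) = 1/(-91607 + (-9 + (-22 + 153))) = 1/(-91607 + (-9 + 131)) = 1/(-91607 + 122) = 1/(-91485) = -1/91485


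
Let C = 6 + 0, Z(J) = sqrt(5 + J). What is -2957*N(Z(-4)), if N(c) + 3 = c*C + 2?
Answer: -14785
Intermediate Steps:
C = 6
N(c) = -1 + 6*c (N(c) = -3 + (c*6 + 2) = -3 + (6*c + 2) = -3 + (2 + 6*c) = -1 + 6*c)
-2957*N(Z(-4)) = -2957*(-1 + 6*sqrt(5 - 4)) = -2957*(-1 + 6*sqrt(1)) = -2957*(-1 + 6*1) = -2957*(-1 + 6) = -2957*5 = -14785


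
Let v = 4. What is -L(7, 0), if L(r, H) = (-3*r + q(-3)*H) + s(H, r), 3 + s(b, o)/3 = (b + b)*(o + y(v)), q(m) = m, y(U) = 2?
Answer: 30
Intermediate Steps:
s(b, o) = -9 + 6*b*(2 + o) (s(b, o) = -9 + 3*((b + b)*(o + 2)) = -9 + 3*((2*b)*(2 + o)) = -9 + 3*(2*b*(2 + o)) = -9 + 6*b*(2 + o))
L(r, H) = -9 - 3*r + 9*H + 6*H*r (L(r, H) = (-3*r - 3*H) + (-9 + 12*H + 6*H*r) = (-3*H - 3*r) + (-9 + 12*H + 6*H*r) = -9 - 3*r + 9*H + 6*H*r)
-L(7, 0) = -(-9 - 3*7 + 9*0 + 6*0*7) = -(-9 - 21 + 0 + 0) = -1*(-30) = 30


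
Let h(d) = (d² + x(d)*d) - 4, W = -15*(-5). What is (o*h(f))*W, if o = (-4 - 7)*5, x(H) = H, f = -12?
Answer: -1171500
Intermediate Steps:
W = 75
o = -55 (o = -11*5 = -55)
h(d) = -4 + 2*d² (h(d) = (d² + d*d) - 4 = (d² + d²) - 4 = 2*d² - 4 = -4 + 2*d²)
(o*h(f))*W = -55*(-4 + 2*(-12)²)*75 = -55*(-4 + 2*144)*75 = -55*(-4 + 288)*75 = -55*284*75 = -15620*75 = -1171500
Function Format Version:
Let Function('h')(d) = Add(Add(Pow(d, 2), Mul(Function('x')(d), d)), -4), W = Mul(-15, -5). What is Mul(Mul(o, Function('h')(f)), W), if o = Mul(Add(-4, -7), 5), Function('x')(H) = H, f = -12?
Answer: -1171500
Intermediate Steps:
W = 75
o = -55 (o = Mul(-11, 5) = -55)
Function('h')(d) = Add(-4, Mul(2, Pow(d, 2))) (Function('h')(d) = Add(Add(Pow(d, 2), Mul(d, d)), -4) = Add(Add(Pow(d, 2), Pow(d, 2)), -4) = Add(Mul(2, Pow(d, 2)), -4) = Add(-4, Mul(2, Pow(d, 2))))
Mul(Mul(o, Function('h')(f)), W) = Mul(Mul(-55, Add(-4, Mul(2, Pow(-12, 2)))), 75) = Mul(Mul(-55, Add(-4, Mul(2, 144))), 75) = Mul(Mul(-55, Add(-4, 288)), 75) = Mul(Mul(-55, 284), 75) = Mul(-15620, 75) = -1171500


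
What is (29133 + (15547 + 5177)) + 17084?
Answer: 66941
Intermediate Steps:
(29133 + (15547 + 5177)) + 17084 = (29133 + 20724) + 17084 = 49857 + 17084 = 66941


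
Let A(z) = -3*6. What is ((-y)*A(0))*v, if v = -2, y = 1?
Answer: -36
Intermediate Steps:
A(z) = -18
((-y)*A(0))*v = (-1*1*(-18))*(-2) = -1*(-18)*(-2) = 18*(-2) = -36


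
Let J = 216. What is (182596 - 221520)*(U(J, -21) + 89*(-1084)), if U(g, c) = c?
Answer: 3756049228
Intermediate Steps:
(182596 - 221520)*(U(J, -21) + 89*(-1084)) = (182596 - 221520)*(-21 + 89*(-1084)) = -38924*(-21 - 96476) = -38924*(-96497) = 3756049228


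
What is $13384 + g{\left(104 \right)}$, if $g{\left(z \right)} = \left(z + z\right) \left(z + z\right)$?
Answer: $56648$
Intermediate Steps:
$g{\left(z \right)} = 4 z^{2}$ ($g{\left(z \right)} = 2 z 2 z = 4 z^{2}$)
$13384 + g{\left(104 \right)} = 13384 + 4 \cdot 104^{2} = 13384 + 4 \cdot 10816 = 13384 + 43264 = 56648$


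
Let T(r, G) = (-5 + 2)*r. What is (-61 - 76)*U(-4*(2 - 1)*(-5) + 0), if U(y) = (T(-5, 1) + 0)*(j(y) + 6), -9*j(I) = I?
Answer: -23290/3 ≈ -7763.3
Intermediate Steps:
T(r, G) = -3*r
j(I) = -I/9
U(y) = 90 - 5*y/3 (U(y) = (-3*(-5) + 0)*(-y/9 + 6) = (15 + 0)*(6 - y/9) = 15*(6 - y/9) = 90 - 5*y/3)
(-61 - 76)*U(-4*(2 - 1)*(-5) + 0) = (-61 - 76)*(90 - 5*(-4*(2 - 1)*(-5) + 0)/3) = -137*(90 - 5*(-4*1*(-5) + 0)/3) = -137*(90 - 5*(-4*(-5) + 0)/3) = -137*(90 - 5*(20 + 0)/3) = -137*(90 - 5/3*20) = -137*(90 - 100/3) = -137*170/3 = -23290/3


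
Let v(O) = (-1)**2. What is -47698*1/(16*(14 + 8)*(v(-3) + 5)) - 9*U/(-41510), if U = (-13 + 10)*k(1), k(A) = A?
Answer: -495000251/21917280 ≈ -22.585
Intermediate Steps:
v(O) = 1
U = -3 (U = (-13 + 10)*1 = -3*1 = -3)
-47698*1/(16*(14 + 8)*(v(-3) + 5)) - 9*U/(-41510) = -47698*1/(16*(1 + 5)*(14 + 8)) - 9*(-3)/(-41510) = -47698/(22*(6*16)) + 27*(-1/41510) = -47698/(22*96) - 27/41510 = -47698/2112 - 27/41510 = -47698*1/2112 - 27/41510 = -23849/1056 - 27/41510 = -495000251/21917280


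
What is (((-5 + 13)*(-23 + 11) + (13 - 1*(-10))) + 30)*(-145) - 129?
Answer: 6106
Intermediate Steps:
(((-5 + 13)*(-23 + 11) + (13 - 1*(-10))) + 30)*(-145) - 129 = ((8*(-12) + (13 + 10)) + 30)*(-145) - 129 = ((-96 + 23) + 30)*(-145) - 129 = (-73 + 30)*(-145) - 129 = -43*(-145) - 129 = 6235 - 129 = 6106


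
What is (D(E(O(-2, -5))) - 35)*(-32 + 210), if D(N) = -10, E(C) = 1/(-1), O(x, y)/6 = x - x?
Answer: -8010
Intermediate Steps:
O(x, y) = 0 (O(x, y) = 6*(x - x) = 6*0 = 0)
E(C) = -1
(D(E(O(-2, -5))) - 35)*(-32 + 210) = (-10 - 35)*(-32 + 210) = -45*178 = -8010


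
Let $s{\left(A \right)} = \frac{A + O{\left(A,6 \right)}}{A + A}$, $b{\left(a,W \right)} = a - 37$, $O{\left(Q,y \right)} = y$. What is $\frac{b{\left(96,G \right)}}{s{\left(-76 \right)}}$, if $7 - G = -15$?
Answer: $\frac{4484}{35} \approx 128.11$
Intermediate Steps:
$G = 22$ ($G = 7 - -15 = 7 + 15 = 22$)
$b{\left(a,W \right)} = -37 + a$ ($b{\left(a,W \right)} = a - 37 = -37 + a$)
$s{\left(A \right)} = \frac{6 + A}{2 A}$ ($s{\left(A \right)} = \frac{A + 6}{A + A} = \frac{6 + A}{2 A}$)
$\frac{b{\left(96,G \right)}}{s{\left(-76 \right)}} = \frac{-37 + 96}{\frac{1}{2} \frac{1}{-76} \left(6 - 76\right)} = \frac{59}{\frac{1}{2} \left(- \frac{1}{76}\right) \left(-70\right)} = \frac{59}{\frac{35}{76}} = 59 \cdot \frac{76}{35} = \frac{4484}{35}$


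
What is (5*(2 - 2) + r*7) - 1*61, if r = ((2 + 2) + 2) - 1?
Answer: -26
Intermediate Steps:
r = 5 (r = (4 + 2) - 1 = 6 - 1 = 5)
(5*(2 - 2) + r*7) - 1*61 = (5*(2 - 2) + 5*7) - 1*61 = (5*0 + 35) - 61 = (0 + 35) - 61 = 35 - 61 = -26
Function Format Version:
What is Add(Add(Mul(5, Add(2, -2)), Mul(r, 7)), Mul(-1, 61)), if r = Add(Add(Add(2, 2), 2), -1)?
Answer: -26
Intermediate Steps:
r = 5 (r = Add(Add(4, 2), -1) = Add(6, -1) = 5)
Add(Add(Mul(5, Add(2, -2)), Mul(r, 7)), Mul(-1, 61)) = Add(Add(Mul(5, Add(2, -2)), Mul(5, 7)), Mul(-1, 61)) = Add(Add(Mul(5, 0), 35), -61) = Add(Add(0, 35), -61) = Add(35, -61) = -26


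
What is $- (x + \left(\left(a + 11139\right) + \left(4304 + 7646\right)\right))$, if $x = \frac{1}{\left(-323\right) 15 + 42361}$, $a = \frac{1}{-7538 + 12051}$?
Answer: $- \frac{3909191890041}{169309708} \approx -23089.0$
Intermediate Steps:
$a = \frac{1}{4513} \approx 0.00022158$
$x = \frac{1}{37516}$ ($x = \frac{1}{-4845 + 42361} = \frac{1}{37516} \approx 2.6655 \cdot 10^{-5}$)
$- (x + \left(\left(a + 11139\right) + \left(4304 + 7646\right)\right)) = - (\frac{1}{37516} + \left(\left(\frac{1}{4513} + 11139\right) + \left(4304 + 7646\right)\right)) = - (\frac{1}{37516} + \left(\frac{50270308}{4513} + 11950\right)) = - (\frac{1}{37516} + \frac{104200658}{4513}) = \left(-1\right) \frac{3909191890041}{169309708} = - \frac{3909191890041}{169309708}$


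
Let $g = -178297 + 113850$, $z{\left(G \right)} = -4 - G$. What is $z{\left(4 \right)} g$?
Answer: $515576$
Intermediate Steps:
$g = -64447$
$z{\left(4 \right)} g = \left(-4 - 4\right) \left(-64447\right) = \left(-8\right) \left(-64447\right) = 515576$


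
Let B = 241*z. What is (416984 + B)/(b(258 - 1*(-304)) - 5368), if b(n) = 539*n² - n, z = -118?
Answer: 194273/85116993 ≈ 0.0022824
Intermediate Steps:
b(n) = -n + 539*n²
B = -28438 (B = 241*(-118) = -28438)
(416984 + B)/(b(258 - 1*(-304)) - 5368) = (416984 - 28438)/((258 - 1*(-304))*(-1 + 539*(258 - 1*(-304))) - 5368) = 388546/((258 + 304)*(-1 + 539*(258 + 304)) - 5368) = 388546/(562*(-1 + 539*562) - 5368) = 388546/(562*(-1 + 302918) - 5368) = 388546/(562*302917 - 5368) = 388546/(170239354 - 5368) = 388546/170233986 = 388546*(1/170233986) = 194273/85116993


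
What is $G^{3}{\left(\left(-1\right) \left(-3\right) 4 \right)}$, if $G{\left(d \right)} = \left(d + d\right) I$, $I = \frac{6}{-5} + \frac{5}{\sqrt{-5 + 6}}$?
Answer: $\frac{94818816}{125} \approx 7.5855 \cdot 10^{5}$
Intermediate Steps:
$I = \frac{19}{5}$ ($I = 6 \left(- \frac{1}{5}\right) + \frac{5}{\sqrt{1}} = - \frac{6}{5} + \frac{5}{1} = - \frac{6}{5} + 5 \cdot 1 = - \frac{6}{5} + 5 = \frac{19}{5} \approx 3.8$)
$G{\left(d \right)} = \frac{38 d}{5}$ ($G{\left(d \right)} = \left(d + d\right) \frac{19}{5} = 2 d \frac{19}{5} = \frac{38 d}{5}$)
$G^{3}{\left(\left(-1\right) \left(-3\right) 4 \right)} = \left(\frac{38 \left(-1\right) \left(-3\right) 4}{5}\right)^{3} = \left(\frac{38 \cdot 3 \cdot 4}{5}\right)^{3} = \left(\frac{38}{5} \cdot 12\right)^{3} = \left(\frac{456}{5}\right)^{3} = \frac{94818816}{125}$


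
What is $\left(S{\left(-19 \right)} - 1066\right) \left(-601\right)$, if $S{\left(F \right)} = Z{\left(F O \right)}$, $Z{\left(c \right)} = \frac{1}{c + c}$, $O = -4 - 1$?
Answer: $\frac{121725939}{190} \approx 6.4066 \cdot 10^{5}$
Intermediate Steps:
$O = -5$
$Z{\left(c \right)} = \frac{1}{2 c}$
$S{\left(F \right)} = - \frac{1}{10 F}$ ($S{\left(F \right)} = \frac{1}{2 F \left(-5\right)} = \frac{1}{2 \left(- 5 F\right)} = \frac{\left(- \frac{1}{5}\right) \frac{1}{F}}{2} = - \frac{1}{10 F}$)
$\left(S{\left(-19 \right)} - 1066\right) \left(-601\right) = \left(- \frac{1}{10 \left(-19\right)} - 1066\right) \left(-601\right) = \left(\left(- \frac{1}{10}\right) \left(- \frac{1}{19}\right) - 1066\right) \left(-601\right) = \left(\frac{1}{190} - 1066\right) \left(-601\right) = \left(- \frac{202539}{190}\right) \left(-601\right) = \frac{121725939}{190}$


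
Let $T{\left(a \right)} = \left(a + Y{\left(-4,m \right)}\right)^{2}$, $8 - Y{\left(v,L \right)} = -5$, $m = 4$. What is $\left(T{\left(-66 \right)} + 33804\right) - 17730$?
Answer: $18883$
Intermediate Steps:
$Y{\left(v,L \right)} = 13$ ($Y{\left(v,L \right)} = 8 - -5 = 8 + 5 = 13$)
$T{\left(a \right)} = \left(13 + a\right)^{2}$ ($T{\left(a \right)} = \left(a + 13\right)^{2} = \left(13 + a\right)^{2}$)
$\left(T{\left(-66 \right)} + 33804\right) - 17730 = \left(\left(13 - 66\right)^{2} + 33804\right) - 17730 = \left(\left(-53\right)^{2} + 33804\right) - 17730 = \left(2809 + 33804\right) - 17730 = 36613 - 17730 = 18883$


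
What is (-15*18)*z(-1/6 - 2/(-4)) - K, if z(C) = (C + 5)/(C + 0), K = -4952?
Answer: 632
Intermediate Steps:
z(C) = (5 + C)/C
(-15*18)*z(-1/6 - 2/(-4)) - K = (-15*18)*((5 + (-1/6 - 2/(-4)))/(-1/6 - 2/(-4))) - 1*(-4952) = -270*(5 + (-1*1/6 - 2*(-1/4)))/(-1*1/6 - 2*(-1/4)) + 4952 = -270*(5 + (-1/6 + 1/2))/(-1/6 + 1/2) + 4952 = -270*(5 + 1/3)/1/3 + 4952 = -810*16/3 + 4952 = -270*16 + 4952 = -4320 + 4952 = 632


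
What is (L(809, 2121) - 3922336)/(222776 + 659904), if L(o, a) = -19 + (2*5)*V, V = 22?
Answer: -784427/176536 ≈ -4.4434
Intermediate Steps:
L(o, a) = 201 (L(o, a) = -19 + (2*5)*22 = -19 + 10*22 = -19 + 220 = 201)
(L(809, 2121) - 3922336)/(222776 + 659904) = (201 - 3922336)/(222776 + 659904) = -3922135/882680 = -3922135*1/882680 = -784427/176536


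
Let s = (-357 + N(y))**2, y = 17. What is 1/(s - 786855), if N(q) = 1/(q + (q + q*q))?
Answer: -104329/68795399195 ≈ -1.5165e-6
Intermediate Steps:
N(q) = 1/(q**2 + 2*q) (N(q) = 1/(q + (q + q**2)) = 1/(q**2 + 2*q))
s = 13296396100/104329 (s = (-357 + 1/(17*(2 + 17)))**2 = (-357 + (1/17)/19)**2 = (-357 + (1/17)*(1/19))**2 = (-357 + 1/323)**2 = (-115310/323)**2 = 13296396100/104329 ≈ 1.2745e+5)
1/(s - 786855) = 1/(13296396100/104329 - 786855) = 1/(-68795399195/104329) = -104329/68795399195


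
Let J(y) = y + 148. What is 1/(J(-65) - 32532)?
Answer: -1/32449 ≈ -3.0818e-5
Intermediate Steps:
J(y) = 148 + y
1/(J(-65) - 32532) = 1/((148 - 65) - 32532) = 1/(83 - 32532) = 1/(-32449) = -1/32449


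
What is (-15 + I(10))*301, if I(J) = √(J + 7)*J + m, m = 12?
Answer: -903 + 3010*√17 ≈ 11508.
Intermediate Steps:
I(J) = 12 + J*√(7 + J) (I(J) = √(J + 7)*J + 12 = √(7 + J)*J + 12 = J*√(7 + J) + 12 = 12 + J*√(7 + J))
(-15 + I(10))*301 = (-15 + (12 + 10*√(7 + 10)))*301 = (-15 + (12 + 10*√17))*301 = (-3 + 10*√17)*301 = -903 + 3010*√17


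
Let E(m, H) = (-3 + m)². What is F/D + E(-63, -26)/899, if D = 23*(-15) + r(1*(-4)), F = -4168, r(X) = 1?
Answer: 655687/38657 ≈ 16.962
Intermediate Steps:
D = -344 (D = 23*(-15) + 1 = -345 + 1 = -344)
F/D + E(-63, -26)/899 = -4168/(-344) + (-3 - 63)²/899 = -4168*(-1/344) + (-66)²*(1/899) = 521/43 + 4356*(1/899) = 521/43 + 4356/899 = 655687/38657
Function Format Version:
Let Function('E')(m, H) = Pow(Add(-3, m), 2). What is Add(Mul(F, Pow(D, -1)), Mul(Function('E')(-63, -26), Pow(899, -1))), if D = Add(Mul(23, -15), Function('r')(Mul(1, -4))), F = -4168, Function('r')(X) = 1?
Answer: Rational(655687, 38657) ≈ 16.962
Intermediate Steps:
D = -344 (D = Add(Mul(23, -15), 1) = Add(-345, 1) = -344)
Add(Mul(F, Pow(D, -1)), Mul(Function('E')(-63, -26), Pow(899, -1))) = Add(Mul(-4168, Pow(-344, -1)), Mul(Pow(Add(-3, -63), 2), Pow(899, -1))) = Add(Mul(-4168, Rational(-1, 344)), Mul(Pow(-66, 2), Rational(1, 899))) = Add(Rational(521, 43), Mul(4356, Rational(1, 899))) = Add(Rational(521, 43), Rational(4356, 899)) = Rational(655687, 38657)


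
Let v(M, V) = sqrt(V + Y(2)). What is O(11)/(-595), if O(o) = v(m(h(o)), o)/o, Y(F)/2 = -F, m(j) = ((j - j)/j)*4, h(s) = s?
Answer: -sqrt(7)/6545 ≈ -0.00040424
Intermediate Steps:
m(j) = 0 (m(j) = (0/j)*4 = 0*4 = 0)
Y(F) = -2*F (Y(F) = 2*(-F) = -2*F)
v(M, V) = sqrt(-4 + V) (v(M, V) = sqrt(V - 2*2) = sqrt(V - 4) = sqrt(-4 + V))
O(o) = sqrt(-4 + o)/o
O(11)/(-595) = (sqrt(-4 + 11)/11)/(-595) = (sqrt(7)/11)*(-1/595) = -sqrt(7)/6545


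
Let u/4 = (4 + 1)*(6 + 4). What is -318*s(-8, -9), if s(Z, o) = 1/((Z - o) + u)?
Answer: -106/67 ≈ -1.5821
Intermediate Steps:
u = 200 (u = 4*((4 + 1)*(6 + 4)) = 4*(5*10) = 4*50 = 200)
s(Z, o) = 1/(200 + Z - o) (s(Z, o) = 1/((Z - o) + 200) = 1/(200 + Z - o))
-318*s(-8, -9) = -318/(200 - 8 - 1*(-9)) = -318/(200 - 8 + 9) = -318/201 = -318*1/201 = -106/67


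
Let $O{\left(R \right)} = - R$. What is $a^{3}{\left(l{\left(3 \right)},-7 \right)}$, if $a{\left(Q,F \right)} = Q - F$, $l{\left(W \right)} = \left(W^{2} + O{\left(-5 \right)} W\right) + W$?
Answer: $39304$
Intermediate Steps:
$l{\left(W \right)} = W^{2} + 6 W$ ($l{\left(W \right)} = \left(W^{2} + \left(-1\right) \left(-5\right) W\right) + W = \left(W^{2} + 5 W\right) + W = W^{2} + 6 W$)
$a^{3}{\left(l{\left(3 \right)},-7 \right)} = \left(3 \left(6 + 3\right) - -7\right)^{3} = \left(3 \cdot 9 + 7\right)^{3} = \left(27 + 7\right)^{3} = 34^{3} = 39304$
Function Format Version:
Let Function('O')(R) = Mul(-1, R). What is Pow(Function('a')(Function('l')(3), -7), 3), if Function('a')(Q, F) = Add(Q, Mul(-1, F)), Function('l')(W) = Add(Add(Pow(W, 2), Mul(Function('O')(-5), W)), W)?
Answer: 39304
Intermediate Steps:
Function('l')(W) = Add(Pow(W, 2), Mul(6, W)) (Function('l')(W) = Add(Add(Pow(W, 2), Mul(Mul(-1, -5), W)), W) = Add(Add(Pow(W, 2), Mul(5, W)), W) = Add(Pow(W, 2), Mul(6, W)))
Pow(Function('a')(Function('l')(3), -7), 3) = Pow(Add(Mul(3, Add(6, 3)), Mul(-1, -7)), 3) = Pow(Add(Mul(3, 9), 7), 3) = Pow(Add(27, 7), 3) = Pow(34, 3) = 39304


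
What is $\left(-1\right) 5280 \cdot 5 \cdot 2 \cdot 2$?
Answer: $-105600$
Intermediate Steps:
$\left(-1\right) 5280 \cdot 5 \cdot 2 \cdot 2 = - 5280 \cdot 10 \cdot 2 = \left(-5280\right) 20 = -105600$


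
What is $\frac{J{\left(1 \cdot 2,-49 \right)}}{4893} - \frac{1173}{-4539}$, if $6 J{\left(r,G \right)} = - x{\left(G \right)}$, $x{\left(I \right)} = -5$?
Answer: $\frac{675679}{2612862} \approx 0.2586$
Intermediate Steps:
$J{\left(r,G \right)} = \frac{5}{6}$ ($J{\left(r,G \right)} = \frac{\left(-1\right) \left(-5\right)}{6} = \frac{1}{6} \cdot 5 = \frac{5}{6}$)
$\frac{J{\left(1 \cdot 2,-49 \right)}}{4893} - \frac{1173}{-4539} = \frac{5}{6 \cdot 4893} - \frac{1173}{-4539} = \frac{5}{6} \cdot \frac{1}{4893} - - \frac{23}{89} = \frac{5}{29358} + \frac{23}{89} = \frac{675679}{2612862}$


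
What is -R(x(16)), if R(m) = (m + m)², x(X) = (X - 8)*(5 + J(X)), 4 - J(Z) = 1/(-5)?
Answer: -541696/25 ≈ -21668.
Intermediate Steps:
J(Z) = 21/5 (J(Z) = 4 - 1/(-5) = 4 - 1*(-⅕) = 4 + ⅕ = 21/5)
x(X) = -368/5 + 46*X/5 (x(X) = (X - 8)*(5 + 21/5) = (-8 + X)*(46/5) = -368/5 + 46*X/5)
R(m) = 4*m² (R(m) = (2*m)² = 4*m²)
-R(x(16)) = -4*(-368/5 + (46/5)*16)² = -4*(-368/5 + 736/5)² = -4*(368/5)² = -4*135424/25 = -1*541696/25 = -541696/25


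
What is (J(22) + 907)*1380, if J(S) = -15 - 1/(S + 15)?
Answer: 45544140/37 ≈ 1.2309e+6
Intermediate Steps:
J(S) = -15 - 1/(15 + S)
(J(22) + 907)*1380 = ((-226 - 15*22)/(15 + 22) + 907)*1380 = ((-226 - 330)/37 + 907)*1380 = ((1/37)*(-556) + 907)*1380 = (-556/37 + 907)*1380 = (33003/37)*1380 = 45544140/37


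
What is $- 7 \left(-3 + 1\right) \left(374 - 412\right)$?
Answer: $-532$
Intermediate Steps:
$- 7 \left(-3 + 1\right) \left(374 - 412\right) = \left(-7\right) \left(-2\right) \left(-38\right) = 14 \left(-38\right) = -532$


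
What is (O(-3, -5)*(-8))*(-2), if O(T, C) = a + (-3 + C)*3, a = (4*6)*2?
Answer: 384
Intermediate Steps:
a = 48 (a = 24*2 = 48)
O(T, C) = 39 + 3*C (O(T, C) = 48 + (-3 + C)*3 = 48 + (-9 + 3*C) = 39 + 3*C)
(O(-3, -5)*(-8))*(-2) = ((39 + 3*(-5))*(-8))*(-2) = ((39 - 15)*(-8))*(-2) = (24*(-8))*(-2) = -192*(-2) = 384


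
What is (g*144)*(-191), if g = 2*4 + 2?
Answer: -275040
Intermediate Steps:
g = 10 (g = 8 + 2 = 10)
(g*144)*(-191) = (10*144)*(-191) = 1440*(-191) = -275040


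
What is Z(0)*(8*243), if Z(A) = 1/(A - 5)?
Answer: -1944/5 ≈ -388.80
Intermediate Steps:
Z(A) = 1/(-5 + A)
Z(0)*(8*243) = (8*243)/(-5 + 0) = 1944/(-5) = -⅕*1944 = -1944/5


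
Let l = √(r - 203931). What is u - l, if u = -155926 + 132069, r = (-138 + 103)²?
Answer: -23857 - I*√202706 ≈ -23857.0 - 450.23*I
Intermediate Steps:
r = 1225 (r = (-35)² = 1225)
u = -23857
l = I*√202706 (l = √(1225 - 203931) = √(-202706) = I*√202706 ≈ 450.23*I)
u - l = -23857 - I*√202706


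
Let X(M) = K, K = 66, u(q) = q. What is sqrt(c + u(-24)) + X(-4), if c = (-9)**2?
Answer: 66 + sqrt(57) ≈ 73.550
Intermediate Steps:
c = 81
X(M) = 66
sqrt(c + u(-24)) + X(-4) = sqrt(81 - 24) + 66 = sqrt(57) + 66 = 66 + sqrt(57)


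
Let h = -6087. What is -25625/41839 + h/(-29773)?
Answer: -508259132/1245672547 ≈ -0.40802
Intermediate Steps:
-25625/41839 + h/(-29773) = -25625/41839 - 6087/(-29773) = -25625*1/41839 - 6087*(-1/29773) = -25625/41839 + 6087/29773 = -508259132/1245672547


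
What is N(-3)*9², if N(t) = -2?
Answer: -162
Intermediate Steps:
N(-3)*9² = -2*9² = -2*81 = -162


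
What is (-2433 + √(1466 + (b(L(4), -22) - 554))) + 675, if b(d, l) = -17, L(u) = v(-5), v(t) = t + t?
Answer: -1758 + √895 ≈ -1728.1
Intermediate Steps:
v(t) = 2*t
L(u) = -10 (L(u) = 2*(-5) = -10)
(-2433 + √(1466 + (b(L(4), -22) - 554))) + 675 = (-2433 + √(1466 + (-17 - 554))) + 675 = (-2433 + √(1466 - 571)) + 675 = (-2433 + √895) + 675 = -1758 + √895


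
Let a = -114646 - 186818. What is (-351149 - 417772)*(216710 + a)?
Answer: 65169130434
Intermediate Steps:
a = -301464
(-351149 - 417772)*(216710 + a) = (-351149 - 417772)*(216710 - 301464) = -768921*(-84754) = 65169130434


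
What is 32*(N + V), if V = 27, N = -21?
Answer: 192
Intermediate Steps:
32*(N + V) = 32*(-21 + 27) = 32*6 = 192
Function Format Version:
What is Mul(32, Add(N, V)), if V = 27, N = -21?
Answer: 192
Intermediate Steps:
Mul(32, Add(N, V)) = Mul(32, Add(-21, 27)) = Mul(32, 6) = 192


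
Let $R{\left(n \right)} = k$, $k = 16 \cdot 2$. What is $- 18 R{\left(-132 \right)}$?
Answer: $-576$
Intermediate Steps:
$k = 32$
$R{\left(n \right)} = 32$
$- 18 R{\left(-132 \right)} = \left(-18\right) 32 = -576$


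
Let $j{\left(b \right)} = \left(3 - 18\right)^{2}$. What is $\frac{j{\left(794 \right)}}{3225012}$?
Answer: $\frac{75}{1075004} \approx 6.9767 \cdot 10^{-5}$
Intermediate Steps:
$j{\left(b \right)} = 225$ ($j{\left(b \right)} = \left(-15\right)^{2} = 225$)
$\frac{j{\left(794 \right)}}{3225012} = \frac{225}{3225012} = 225 \cdot \frac{1}{3225012} = \frac{75}{1075004}$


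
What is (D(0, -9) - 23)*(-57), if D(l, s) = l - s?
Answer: 798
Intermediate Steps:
(D(0, -9) - 23)*(-57) = ((0 - 1*(-9)) - 23)*(-57) = ((0 + 9) - 23)*(-57) = (9 - 23)*(-57) = -14*(-57) = 798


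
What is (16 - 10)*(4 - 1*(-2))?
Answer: 36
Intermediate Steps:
(16 - 10)*(4 - 1*(-2)) = 6*(4 + 2) = 6*6 = 36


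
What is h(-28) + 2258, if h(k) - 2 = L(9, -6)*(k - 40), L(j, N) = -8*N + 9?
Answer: -1616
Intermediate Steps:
L(j, N) = 9 - 8*N
h(k) = -2278 + 57*k (h(k) = 2 + (9 - 8*(-6))*(k - 40) = 2 + (9 + 48)*(-40 + k) = 2 + 57*(-40 + k) = 2 + (-2280 + 57*k) = -2278 + 57*k)
h(-28) + 2258 = (-2278 + 57*(-28)) + 2258 = (-2278 - 1596) + 2258 = -3874 + 2258 = -1616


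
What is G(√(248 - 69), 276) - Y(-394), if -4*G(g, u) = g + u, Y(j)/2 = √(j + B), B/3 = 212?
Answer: -69 - 22*√2 - √179/4 ≈ -103.46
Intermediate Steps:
B = 636 (B = 3*212 = 636)
Y(j) = 2*√(636 + j) (Y(j) = 2*√(j + 636) = 2*√(636 + j))
G(g, u) = -g/4 - u/4 (G(g, u) = -(g + u)/4 = -g/4 - u/4)
G(√(248 - 69), 276) - Y(-394) = (-√(248 - 69)/4 - ¼*276) - 2*√(636 - 394) = (-√179/4 - 69) - 2*√242 = (-69 - √179/4) - 2*11*√2 = (-69 - √179/4) - 22*√2 = -69 - 22*√2 - √179/4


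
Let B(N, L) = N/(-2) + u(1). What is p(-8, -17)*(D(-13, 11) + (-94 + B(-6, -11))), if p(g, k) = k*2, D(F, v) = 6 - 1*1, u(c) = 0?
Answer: 2924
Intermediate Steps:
B(N, L) = -N/2 (B(N, L) = N/(-2) + 0 = N*(-½) + 0 = -N/2 + 0 = -N/2)
D(F, v) = 5 (D(F, v) = 6 - 1 = 5)
p(g, k) = 2*k
p(-8, -17)*(D(-13, 11) + (-94 + B(-6, -11))) = (2*(-17))*(5 + (-94 - ½*(-6))) = -34*(5 + (-94 + 3)) = -34*(5 - 91) = -34*(-86) = 2924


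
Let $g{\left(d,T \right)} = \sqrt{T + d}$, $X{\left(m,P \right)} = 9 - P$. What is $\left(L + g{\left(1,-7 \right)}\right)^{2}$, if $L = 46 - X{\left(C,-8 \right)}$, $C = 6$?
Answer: $\left(29 + i \sqrt{6}\right)^{2} \approx 835.0 + 142.07 i$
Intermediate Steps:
$L = 29$ ($L = 46 - \left(9 - -8\right) = 46 - \left(9 + 8\right) = 46 - 17 = 29$)
$\left(L + g{\left(1,-7 \right)}\right)^{2} = \left(29 + \sqrt{-7 + 1}\right)^{2} = \left(29 + \sqrt{-6}\right)^{2} = \left(29 + i \sqrt{6}\right)^{2}$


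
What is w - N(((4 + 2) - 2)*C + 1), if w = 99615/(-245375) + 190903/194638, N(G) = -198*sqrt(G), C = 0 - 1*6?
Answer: 5490791851/9551859850 + 198*I*sqrt(23) ≈ 0.57484 + 949.57*I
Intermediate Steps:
C = -6 (C = 0 - 6 = -6)
w = 5490791851/9551859850 (w = 99615*(-1/245375) + 190903*(1/194638) = -19923/49075 + 190903/194638 = 5490791851/9551859850 ≈ 0.57484)
w - N(((4 + 2) - 2)*C + 1) = 5490791851/9551859850 - (-198)*sqrt(((4 + 2) - 2)*(-6) + 1) = 5490791851/9551859850 - (-198)*sqrt((6 - 2)*(-6) + 1) = 5490791851/9551859850 - (-198)*sqrt(4*(-6) + 1) = 5490791851/9551859850 - (-198)*sqrt(-24 + 1) = 5490791851/9551859850 - (-198)*sqrt(-23) = 5490791851/9551859850 - (-198)*I*sqrt(23) = 5490791851/9551859850 + 198*I*sqrt(23)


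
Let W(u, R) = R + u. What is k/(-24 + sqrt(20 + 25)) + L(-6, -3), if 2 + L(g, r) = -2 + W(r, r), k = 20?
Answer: -1930/177 - 20*sqrt(5)/177 ≈ -11.157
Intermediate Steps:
L(g, r) = -4 + 2*r (L(g, r) = -2 + (-2 + (r + r)) = -2 + (-2 + 2*r) = -4 + 2*r)
k/(-24 + sqrt(20 + 25)) + L(-6, -3) = 20/(-24 + sqrt(20 + 25)) + (-4 + 2*(-3)) = 20/(-24 + sqrt(45)) + (-4 - 6) = 20/(-24 + 3*sqrt(5)) - 10 = -10 + 20/(-24 + 3*sqrt(5))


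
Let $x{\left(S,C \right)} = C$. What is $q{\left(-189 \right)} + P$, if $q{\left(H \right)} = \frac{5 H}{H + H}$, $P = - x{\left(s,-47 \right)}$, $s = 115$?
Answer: $\frac{99}{2} \approx 49.5$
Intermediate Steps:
$P = 47$ ($P = \left(-1\right) \left(-47\right) = 47$)
$q{\left(H \right)} = \frac{5}{2}$ ($q{\left(H \right)} = \frac{5 H}{2 H} = 5 H \frac{1}{2 H} = \frac{5}{2}$)
$q{\left(-189 \right)} + P = \frac{5}{2} + 47 = \frac{99}{2}$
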